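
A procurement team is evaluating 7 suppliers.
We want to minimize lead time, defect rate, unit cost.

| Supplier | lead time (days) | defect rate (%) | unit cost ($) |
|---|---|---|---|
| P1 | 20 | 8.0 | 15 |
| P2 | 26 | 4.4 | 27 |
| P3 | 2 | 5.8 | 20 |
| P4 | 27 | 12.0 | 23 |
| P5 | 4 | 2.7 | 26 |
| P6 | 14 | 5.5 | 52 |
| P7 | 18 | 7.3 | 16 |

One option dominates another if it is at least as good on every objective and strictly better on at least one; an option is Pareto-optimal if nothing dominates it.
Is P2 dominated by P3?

No

P3 vs P2: P3 is worse on defect rate (5.8 vs 4.4), so it does not dominate P2.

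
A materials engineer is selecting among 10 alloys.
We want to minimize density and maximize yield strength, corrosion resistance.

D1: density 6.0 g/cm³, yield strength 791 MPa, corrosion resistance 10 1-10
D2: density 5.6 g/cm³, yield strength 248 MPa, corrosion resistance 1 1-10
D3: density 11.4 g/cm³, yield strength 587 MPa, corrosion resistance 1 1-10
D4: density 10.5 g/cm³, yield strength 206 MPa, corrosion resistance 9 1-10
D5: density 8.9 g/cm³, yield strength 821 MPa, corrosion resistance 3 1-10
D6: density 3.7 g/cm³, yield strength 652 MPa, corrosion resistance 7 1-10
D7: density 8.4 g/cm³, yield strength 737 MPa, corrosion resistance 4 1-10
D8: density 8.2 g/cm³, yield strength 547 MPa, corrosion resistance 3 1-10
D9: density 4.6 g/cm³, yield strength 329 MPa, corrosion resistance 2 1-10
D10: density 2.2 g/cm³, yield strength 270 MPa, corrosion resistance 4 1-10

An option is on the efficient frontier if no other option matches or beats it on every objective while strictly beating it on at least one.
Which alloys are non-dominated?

D1: not dominated (best corrosion resistance).
D2: dominated by D6 (density 3.7≤5.6, yield strength 652≥248, corrosion resistance 7≥1).
D3: dominated by D1 (density 6.0≤11.4, yield strength 791≥587, corrosion resistance 10≥1).
D4: dominated by D1 (density 6.0≤10.5, yield strength 791≥206, corrosion resistance 10≥9).
D5: not dominated (best yield strength).
D6: not dominated.
D7: dominated by D1 (density 6.0≤8.4, yield strength 791≥737, corrosion resistance 10≥4).
D8: dominated by D1 (density 6.0≤8.2, yield strength 791≥547, corrosion resistance 10≥3).
D9: dominated by D6 (density 3.7≤4.6, yield strength 652≥329, corrosion resistance 7≥2).
D10: not dominated (best density).

D1, D5, D6, D10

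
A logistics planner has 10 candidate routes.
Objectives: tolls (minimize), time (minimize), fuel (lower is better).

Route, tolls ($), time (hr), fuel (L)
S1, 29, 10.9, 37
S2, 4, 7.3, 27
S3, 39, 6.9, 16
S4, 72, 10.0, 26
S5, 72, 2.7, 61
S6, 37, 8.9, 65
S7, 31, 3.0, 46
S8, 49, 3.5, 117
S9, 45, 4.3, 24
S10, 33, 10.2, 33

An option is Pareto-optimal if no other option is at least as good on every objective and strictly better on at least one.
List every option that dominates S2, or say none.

S1: worse on tolls (29 vs 4).
S3: worse on tolls (39 vs 4).
S4: worse on tolls (72 vs 4).
S5: worse on tolls (72 vs 4).
S6: worse on tolls (37 vs 4).
S7: worse on tolls (31 vs 4).
S8: worse on tolls (49 vs 4).
S9: worse on tolls (45 vs 4).
S10: worse on tolls (33 vs 4).
No option dominates S2.

none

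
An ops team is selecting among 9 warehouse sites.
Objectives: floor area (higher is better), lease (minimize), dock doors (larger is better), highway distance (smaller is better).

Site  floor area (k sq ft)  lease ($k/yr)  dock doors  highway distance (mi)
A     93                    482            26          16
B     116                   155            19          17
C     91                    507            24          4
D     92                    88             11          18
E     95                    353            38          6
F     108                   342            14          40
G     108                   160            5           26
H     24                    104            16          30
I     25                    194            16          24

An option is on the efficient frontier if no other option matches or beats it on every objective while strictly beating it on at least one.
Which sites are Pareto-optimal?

A: dominated by E (floor area 95≥93, lease 353≤482, dock doors 38≥26, highway distance 6≤16).
B: not dominated (best floor area).
C: not dominated (best highway distance).
D: not dominated (best lease).
E: not dominated (best dock doors).
F: dominated by B (floor area 116≥108, lease 155≤342, dock doors 19≥14, highway distance 17≤40).
G: dominated by B (floor area 116≥108, lease 155≤160, dock doors 19≥5, highway distance 17≤26).
H: not dominated.
I: dominated by B (floor area 116≥25, lease 155≤194, dock doors 19≥16, highway distance 17≤24).

B, C, D, E, H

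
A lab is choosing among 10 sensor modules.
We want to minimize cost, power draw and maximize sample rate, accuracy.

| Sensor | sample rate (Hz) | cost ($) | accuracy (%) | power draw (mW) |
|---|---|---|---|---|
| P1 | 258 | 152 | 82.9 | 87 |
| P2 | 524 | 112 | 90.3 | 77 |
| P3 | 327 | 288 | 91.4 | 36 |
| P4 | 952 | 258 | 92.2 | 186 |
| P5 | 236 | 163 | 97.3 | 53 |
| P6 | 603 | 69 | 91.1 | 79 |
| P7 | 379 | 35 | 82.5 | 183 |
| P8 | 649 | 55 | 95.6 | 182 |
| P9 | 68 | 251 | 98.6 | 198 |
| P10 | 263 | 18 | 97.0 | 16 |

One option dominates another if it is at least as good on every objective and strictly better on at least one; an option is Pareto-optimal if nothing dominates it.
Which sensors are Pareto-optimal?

P2, P3, P4, P5, P6, P7, P8, P9, P10

P1: dominated by P2 (sample rate 524≥258, cost 112≤152, accuracy 90.3≥82.9, power draw 77≤87).
P2: not dominated.
P3: not dominated.
P4: not dominated (best sample rate).
P5: not dominated.
P6: not dominated.
P7: not dominated.
P8: not dominated.
P9: not dominated (best accuracy).
P10: not dominated (best cost).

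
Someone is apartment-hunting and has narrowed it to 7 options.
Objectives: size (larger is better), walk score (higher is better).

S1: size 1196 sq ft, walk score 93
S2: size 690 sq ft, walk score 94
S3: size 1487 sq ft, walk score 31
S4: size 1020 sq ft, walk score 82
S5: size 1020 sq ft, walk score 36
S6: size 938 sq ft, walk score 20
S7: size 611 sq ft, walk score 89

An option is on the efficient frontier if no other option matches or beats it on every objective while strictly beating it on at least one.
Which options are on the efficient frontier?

S1, S2, S3

S1: not dominated.
S2: not dominated (best walk score).
S3: not dominated (best size).
S4: dominated by S1 (size 1196≥1020, walk score 93≥82).
S5: dominated by S1 (size 1196≥1020, walk score 93≥36).
S6: dominated by S1 (size 1196≥938, walk score 93≥20).
S7: dominated by S1 (size 1196≥611, walk score 93≥89).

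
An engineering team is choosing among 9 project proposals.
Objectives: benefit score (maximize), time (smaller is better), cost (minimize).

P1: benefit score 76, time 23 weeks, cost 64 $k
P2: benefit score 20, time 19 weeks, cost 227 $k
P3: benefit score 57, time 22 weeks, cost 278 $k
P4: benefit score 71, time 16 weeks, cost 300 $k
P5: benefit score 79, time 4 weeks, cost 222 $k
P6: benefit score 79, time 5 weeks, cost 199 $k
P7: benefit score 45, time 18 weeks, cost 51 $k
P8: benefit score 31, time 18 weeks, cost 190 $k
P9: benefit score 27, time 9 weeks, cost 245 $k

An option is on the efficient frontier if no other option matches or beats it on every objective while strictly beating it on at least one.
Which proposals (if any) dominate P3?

P5: benefit score 79≥57, time 4≤22, cost 222≤278 — dominates P3.
P6: benefit score 79≥57, time 5≤22, cost 199≤278 — dominates P3.
Others (P1, P2, P4, P7, P8, P9) are each worse than P3 on at least one objective.

P5, P6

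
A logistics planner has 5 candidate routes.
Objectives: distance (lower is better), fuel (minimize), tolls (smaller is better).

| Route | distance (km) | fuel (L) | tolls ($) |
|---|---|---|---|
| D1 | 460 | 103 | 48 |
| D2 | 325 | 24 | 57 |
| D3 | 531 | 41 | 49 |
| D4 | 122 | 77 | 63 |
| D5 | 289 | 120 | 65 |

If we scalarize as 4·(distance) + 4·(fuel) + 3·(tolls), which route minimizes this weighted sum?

D1: 4·460 + 4·103 + 3·48 = 2396
D2: 4·325 + 4·24 + 3·57 = 1567
D3: 4·531 + 4·41 + 3·49 = 2435
D4: 4·122 + 4·77 + 3·63 = 985
D5: 4·289 + 4·120 + 3·65 = 1831
Lowest: D4 at 985.

D4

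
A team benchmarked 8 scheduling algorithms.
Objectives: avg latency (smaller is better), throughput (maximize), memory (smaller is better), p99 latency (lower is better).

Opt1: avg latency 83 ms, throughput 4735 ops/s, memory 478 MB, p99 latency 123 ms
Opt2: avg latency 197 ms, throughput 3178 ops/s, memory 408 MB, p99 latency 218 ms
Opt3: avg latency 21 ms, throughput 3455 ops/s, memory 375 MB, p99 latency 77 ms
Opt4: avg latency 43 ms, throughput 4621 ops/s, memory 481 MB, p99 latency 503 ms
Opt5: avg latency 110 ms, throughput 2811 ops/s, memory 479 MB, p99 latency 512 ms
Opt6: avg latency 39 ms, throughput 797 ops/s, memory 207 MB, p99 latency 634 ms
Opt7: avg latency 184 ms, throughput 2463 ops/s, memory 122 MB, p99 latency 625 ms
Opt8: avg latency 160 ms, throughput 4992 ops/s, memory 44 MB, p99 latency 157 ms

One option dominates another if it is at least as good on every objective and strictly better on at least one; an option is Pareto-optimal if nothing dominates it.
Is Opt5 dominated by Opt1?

Opt1 vs Opt5: avg latency 83≤110, throughput 4735≥2811, memory 478≤479, p99 latency 123≤512 — Opt1 is at least as good on every objective with at least one strict improvement.

Yes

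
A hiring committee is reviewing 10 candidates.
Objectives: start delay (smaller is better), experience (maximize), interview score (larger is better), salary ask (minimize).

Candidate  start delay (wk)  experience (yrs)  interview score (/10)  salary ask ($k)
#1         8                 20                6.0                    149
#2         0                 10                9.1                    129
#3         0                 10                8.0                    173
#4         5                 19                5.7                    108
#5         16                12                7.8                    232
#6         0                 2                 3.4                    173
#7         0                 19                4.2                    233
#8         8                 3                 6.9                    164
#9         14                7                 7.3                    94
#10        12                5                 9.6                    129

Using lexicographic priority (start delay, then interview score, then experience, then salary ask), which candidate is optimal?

First minimize start delay: best is 0, kept {#2, #3, #6, #7}.
Then maximize interview score: best is 9.1, kept {#2}.

#2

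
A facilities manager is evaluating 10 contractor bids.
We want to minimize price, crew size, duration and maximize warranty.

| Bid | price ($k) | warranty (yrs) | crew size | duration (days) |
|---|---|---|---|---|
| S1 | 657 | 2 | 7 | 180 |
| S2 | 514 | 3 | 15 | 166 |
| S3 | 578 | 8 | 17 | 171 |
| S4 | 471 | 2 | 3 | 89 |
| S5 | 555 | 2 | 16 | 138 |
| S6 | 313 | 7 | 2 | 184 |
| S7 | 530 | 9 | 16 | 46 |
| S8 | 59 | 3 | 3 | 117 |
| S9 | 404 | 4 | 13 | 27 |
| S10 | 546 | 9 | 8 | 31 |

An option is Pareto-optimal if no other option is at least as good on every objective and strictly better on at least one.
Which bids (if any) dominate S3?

S7, S10

S7: price 530≤578, warranty 9≥8, crew size 16≤17, duration 46≤171 — dominates S3.
S10: price 546≤578, warranty 9≥8, crew size 8≤17, duration 31≤171 — dominates S3.
Others (S1, S2, S4, S5, S6, S8, S9) are each worse than S3 on at least one objective.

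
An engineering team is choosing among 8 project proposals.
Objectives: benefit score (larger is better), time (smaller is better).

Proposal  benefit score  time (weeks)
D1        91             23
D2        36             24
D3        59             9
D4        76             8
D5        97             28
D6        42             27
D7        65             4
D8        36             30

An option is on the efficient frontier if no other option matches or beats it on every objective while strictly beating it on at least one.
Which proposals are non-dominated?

D1, D4, D5, D7

D1: not dominated.
D2: dominated by D1 (benefit score 91≥36, time 23≤24).
D3: dominated by D4 (benefit score 76≥59, time 8≤9).
D4: not dominated.
D5: not dominated (best benefit score).
D6: dominated by D1 (benefit score 91≥42, time 23≤27).
D7: not dominated (best time).
D8: dominated by D1 (benefit score 91≥36, time 23≤30).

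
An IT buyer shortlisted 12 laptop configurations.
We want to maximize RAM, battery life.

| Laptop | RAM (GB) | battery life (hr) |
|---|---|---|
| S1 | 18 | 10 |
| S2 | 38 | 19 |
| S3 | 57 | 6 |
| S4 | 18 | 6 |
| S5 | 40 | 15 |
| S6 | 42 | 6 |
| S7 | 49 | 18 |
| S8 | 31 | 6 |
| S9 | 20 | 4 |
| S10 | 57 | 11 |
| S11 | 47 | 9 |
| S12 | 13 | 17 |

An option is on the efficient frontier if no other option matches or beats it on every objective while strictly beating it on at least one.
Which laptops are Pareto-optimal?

S2, S7, S10

S1: dominated by S2 (RAM 38≥18, battery life 19≥10).
S2: not dominated (best battery life).
S3: dominated by S10 (RAM 57≥57, battery life 11≥6).
S4: dominated by S1 (RAM 18≥18, battery life 10≥6).
S5: dominated by S7 (RAM 49≥40, battery life 18≥15).
S6: dominated by S3 (RAM 57≥42, battery life 6≥6).
S7: not dominated.
S8: dominated by S2 (RAM 38≥31, battery life 19≥6).
S9: dominated by S2 (RAM 38≥20, battery life 19≥4).
S10: not dominated.
S11: dominated by S7 (RAM 49≥47, battery life 18≥9).
S12: dominated by S2 (RAM 38≥13, battery life 19≥17).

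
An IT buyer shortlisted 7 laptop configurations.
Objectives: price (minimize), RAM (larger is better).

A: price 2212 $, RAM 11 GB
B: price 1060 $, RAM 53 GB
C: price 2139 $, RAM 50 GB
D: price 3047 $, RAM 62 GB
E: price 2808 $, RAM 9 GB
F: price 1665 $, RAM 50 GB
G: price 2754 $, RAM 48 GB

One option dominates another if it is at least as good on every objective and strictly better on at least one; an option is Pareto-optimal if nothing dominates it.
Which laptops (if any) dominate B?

A: worse on price (2212 vs 1060).
C: worse on price (2139 vs 1060).
D: worse on price (3047 vs 1060).
E: worse on price (2808 vs 1060).
F: worse on price (1665 vs 1060).
G: worse on price (2754 vs 1060).
No option dominates B.

none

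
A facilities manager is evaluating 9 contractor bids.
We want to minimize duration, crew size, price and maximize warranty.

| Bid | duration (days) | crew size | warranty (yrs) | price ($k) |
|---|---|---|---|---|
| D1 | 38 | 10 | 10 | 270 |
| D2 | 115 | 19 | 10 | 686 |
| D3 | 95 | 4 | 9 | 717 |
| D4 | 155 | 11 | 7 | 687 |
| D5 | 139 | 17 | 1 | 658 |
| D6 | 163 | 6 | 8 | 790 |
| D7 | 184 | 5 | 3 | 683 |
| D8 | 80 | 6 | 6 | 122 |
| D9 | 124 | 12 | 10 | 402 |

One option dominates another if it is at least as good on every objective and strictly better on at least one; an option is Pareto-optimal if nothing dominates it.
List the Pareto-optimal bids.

D1: not dominated (best duration).
D2: dominated by D1 (duration 38≤115, crew size 10≤19, warranty 10≥10, price 270≤686).
D3: not dominated (best crew size).
D4: dominated by D1 (duration 38≤155, crew size 10≤11, warranty 10≥7, price 270≤687).
D5: dominated by D1 (duration 38≤139, crew size 10≤17, warranty 10≥1, price 270≤658).
D6: dominated by D3 (duration 95≤163, crew size 4≤6, warranty 9≥8, price 717≤790).
D7: not dominated.
D8: not dominated (best price).
D9: dominated by D1 (duration 38≤124, crew size 10≤12, warranty 10≥10, price 270≤402).

D1, D3, D7, D8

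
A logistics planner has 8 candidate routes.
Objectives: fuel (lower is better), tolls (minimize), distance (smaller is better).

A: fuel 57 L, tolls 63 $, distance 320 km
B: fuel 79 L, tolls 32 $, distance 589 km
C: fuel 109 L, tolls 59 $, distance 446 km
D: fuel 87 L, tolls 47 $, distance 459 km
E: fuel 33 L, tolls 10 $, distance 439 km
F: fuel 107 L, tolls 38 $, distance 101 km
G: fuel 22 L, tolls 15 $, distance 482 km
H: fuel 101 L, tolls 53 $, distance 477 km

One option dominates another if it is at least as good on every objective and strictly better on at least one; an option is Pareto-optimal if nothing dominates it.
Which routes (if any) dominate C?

E, F

E: fuel 33≤109, tolls 10≤59, distance 439≤446 — dominates C.
F: fuel 107≤109, tolls 38≤59, distance 101≤446 — dominates C.
Others (A, B, D, G, H) are each worse than C on at least one objective.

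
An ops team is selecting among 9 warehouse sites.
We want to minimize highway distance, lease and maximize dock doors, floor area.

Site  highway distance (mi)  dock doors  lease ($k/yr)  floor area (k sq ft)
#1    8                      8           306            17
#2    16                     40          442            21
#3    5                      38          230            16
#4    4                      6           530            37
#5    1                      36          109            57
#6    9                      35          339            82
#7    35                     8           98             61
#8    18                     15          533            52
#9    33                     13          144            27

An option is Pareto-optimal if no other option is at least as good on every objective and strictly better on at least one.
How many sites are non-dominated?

#1: dominated by #5 (highway distance 1≤8, dock doors 36≥8, lease 109≤306, floor area 57≥17).
#2: not dominated (best dock doors).
#3: not dominated.
#4: dominated by #5 (highway distance 1≤4, dock doors 36≥6, lease 109≤530, floor area 57≥37).
#5: not dominated (best highway distance).
#6: not dominated (best floor area).
#7: not dominated (best lease).
#8: dominated by #5 (highway distance 1≤18, dock doors 36≥15, lease 109≤533, floor area 57≥52).
#9: dominated by #5 (highway distance 1≤33, dock doors 36≥13, lease 109≤144, floor area 57≥27).
Pareto-optimal: #2, #3, #5, #6, #7 → 5.

5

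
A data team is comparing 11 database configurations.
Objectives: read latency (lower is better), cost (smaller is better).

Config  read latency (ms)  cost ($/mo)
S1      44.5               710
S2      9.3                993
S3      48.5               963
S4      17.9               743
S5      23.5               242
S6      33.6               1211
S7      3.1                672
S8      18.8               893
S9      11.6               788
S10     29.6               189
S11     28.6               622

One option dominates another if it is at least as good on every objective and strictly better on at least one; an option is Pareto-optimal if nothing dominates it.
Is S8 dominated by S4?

Yes

S4 vs S8: read latency 17.9≤18.8, cost 743≤893 — S4 is at least as good on every objective with at least one strict improvement.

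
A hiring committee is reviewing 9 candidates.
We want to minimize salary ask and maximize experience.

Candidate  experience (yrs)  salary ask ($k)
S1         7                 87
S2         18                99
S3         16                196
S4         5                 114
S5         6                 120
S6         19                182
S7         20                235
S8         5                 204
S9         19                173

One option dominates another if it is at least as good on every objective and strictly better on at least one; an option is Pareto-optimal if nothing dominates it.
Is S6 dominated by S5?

S5 vs S6: S5 is worse on experience (6 vs 19), so it does not dominate S6.

No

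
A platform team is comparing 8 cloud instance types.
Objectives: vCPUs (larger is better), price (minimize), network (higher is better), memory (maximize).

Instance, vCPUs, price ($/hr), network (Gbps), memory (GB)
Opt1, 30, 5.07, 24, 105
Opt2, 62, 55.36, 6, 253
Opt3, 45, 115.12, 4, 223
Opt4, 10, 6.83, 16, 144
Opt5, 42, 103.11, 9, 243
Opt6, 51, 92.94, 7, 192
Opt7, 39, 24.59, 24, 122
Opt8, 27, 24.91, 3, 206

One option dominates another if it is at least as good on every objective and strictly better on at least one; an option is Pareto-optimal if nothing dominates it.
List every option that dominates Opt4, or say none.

none

Opt1: worse on memory (105 vs 144).
Opt2: worse on price (55.36 vs 6.83).
Opt3: worse on price (115.12 vs 6.83).
Opt5: worse on price (103.11 vs 6.83).
Opt6: worse on price (92.94 vs 6.83).
Opt7: worse on price (24.59 vs 6.83).
Opt8: worse on price (24.91 vs 6.83).
No option dominates Opt4.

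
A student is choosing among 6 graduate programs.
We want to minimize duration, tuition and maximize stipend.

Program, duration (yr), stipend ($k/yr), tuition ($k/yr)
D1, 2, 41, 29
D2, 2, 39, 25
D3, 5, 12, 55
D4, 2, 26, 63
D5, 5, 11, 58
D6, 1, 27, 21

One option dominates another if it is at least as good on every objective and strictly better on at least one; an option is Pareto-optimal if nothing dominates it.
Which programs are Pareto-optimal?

D1: not dominated (best stipend).
D2: not dominated.
D3: dominated by D1 (duration 2≤5, stipend 41≥12, tuition 29≤55).
D4: dominated by D1 (duration 2≤2, stipend 41≥26, tuition 29≤63).
D5: dominated by D1 (duration 2≤5, stipend 41≥11, tuition 29≤58).
D6: not dominated (best duration).

D1, D2, D6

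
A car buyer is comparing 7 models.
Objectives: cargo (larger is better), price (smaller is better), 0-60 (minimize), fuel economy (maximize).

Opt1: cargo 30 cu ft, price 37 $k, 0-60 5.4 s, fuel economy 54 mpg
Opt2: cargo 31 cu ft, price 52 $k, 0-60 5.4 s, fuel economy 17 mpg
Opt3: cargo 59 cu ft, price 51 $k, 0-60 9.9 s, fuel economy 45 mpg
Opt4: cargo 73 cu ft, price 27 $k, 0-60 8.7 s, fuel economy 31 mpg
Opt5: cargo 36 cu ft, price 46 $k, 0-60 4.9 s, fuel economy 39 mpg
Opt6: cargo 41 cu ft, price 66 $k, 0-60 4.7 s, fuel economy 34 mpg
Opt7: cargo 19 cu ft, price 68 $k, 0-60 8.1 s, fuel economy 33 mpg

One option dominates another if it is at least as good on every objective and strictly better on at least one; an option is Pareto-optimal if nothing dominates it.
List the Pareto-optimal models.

Opt1, Opt3, Opt4, Opt5, Opt6

Opt1: not dominated (best fuel economy).
Opt2: dominated by Opt5 (cargo 36≥31, price 46≤52, 0-60 4.9≤5.4, fuel economy 39≥17).
Opt3: not dominated.
Opt4: not dominated (best cargo).
Opt5: not dominated.
Opt6: not dominated (best 0-60).
Opt7: dominated by Opt1 (cargo 30≥19, price 37≤68, 0-60 5.4≤8.1, fuel economy 54≥33).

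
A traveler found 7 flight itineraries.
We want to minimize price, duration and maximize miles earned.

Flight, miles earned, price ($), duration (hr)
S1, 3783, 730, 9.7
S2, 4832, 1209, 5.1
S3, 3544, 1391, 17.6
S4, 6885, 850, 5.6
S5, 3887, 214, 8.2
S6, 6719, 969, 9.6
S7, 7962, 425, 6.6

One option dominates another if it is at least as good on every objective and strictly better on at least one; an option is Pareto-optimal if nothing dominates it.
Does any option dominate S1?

S5 vs S1: miles earned 3887≥3783, price 214≤730, duration 8.2≤9.7 — S5 is at least as good on every objective and strictly better on at least one, so S5 dominates S1.

Yes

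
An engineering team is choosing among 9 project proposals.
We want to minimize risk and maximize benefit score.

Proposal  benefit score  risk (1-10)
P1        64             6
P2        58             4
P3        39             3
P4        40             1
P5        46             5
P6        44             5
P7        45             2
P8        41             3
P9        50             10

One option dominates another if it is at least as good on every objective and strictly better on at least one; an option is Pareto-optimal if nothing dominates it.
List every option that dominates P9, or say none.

P1, P2

P1: benefit score 64≥50, risk 6≤10 — dominates P9.
P2: benefit score 58≥50, risk 4≤10 — dominates P9.
Others (P3, P4, P5, P6, P7, P8) are each worse than P9 on at least one objective.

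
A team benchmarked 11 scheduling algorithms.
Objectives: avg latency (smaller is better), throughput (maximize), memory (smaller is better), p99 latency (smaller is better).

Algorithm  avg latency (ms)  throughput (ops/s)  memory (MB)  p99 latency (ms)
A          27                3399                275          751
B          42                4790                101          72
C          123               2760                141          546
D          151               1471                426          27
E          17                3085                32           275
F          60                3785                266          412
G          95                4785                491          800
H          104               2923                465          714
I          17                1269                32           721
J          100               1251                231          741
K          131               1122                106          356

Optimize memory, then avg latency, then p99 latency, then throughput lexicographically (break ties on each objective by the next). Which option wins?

E

First minimize memory: best is 32, kept {E, I}.
Then minimize avg latency: best is 17, kept {E, I}.
Then minimize p99 latency: best is 275, kept {E}.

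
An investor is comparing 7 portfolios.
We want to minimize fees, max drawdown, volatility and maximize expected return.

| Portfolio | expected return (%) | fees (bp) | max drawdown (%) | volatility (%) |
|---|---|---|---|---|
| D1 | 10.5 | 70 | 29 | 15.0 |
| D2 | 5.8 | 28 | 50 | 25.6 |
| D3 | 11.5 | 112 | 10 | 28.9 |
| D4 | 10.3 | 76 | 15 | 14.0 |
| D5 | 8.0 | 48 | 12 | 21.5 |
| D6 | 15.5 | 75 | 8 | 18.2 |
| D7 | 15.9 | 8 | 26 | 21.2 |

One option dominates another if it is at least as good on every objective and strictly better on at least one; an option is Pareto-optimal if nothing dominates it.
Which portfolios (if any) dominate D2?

D7: expected return 15.9≥5.8, fees 8≤28, max drawdown 26≤50, volatility 21.2≤25.6 — dominates D2.
Others (D1, D3, D4, D5, D6) are each worse than D2 on at least one objective.

D7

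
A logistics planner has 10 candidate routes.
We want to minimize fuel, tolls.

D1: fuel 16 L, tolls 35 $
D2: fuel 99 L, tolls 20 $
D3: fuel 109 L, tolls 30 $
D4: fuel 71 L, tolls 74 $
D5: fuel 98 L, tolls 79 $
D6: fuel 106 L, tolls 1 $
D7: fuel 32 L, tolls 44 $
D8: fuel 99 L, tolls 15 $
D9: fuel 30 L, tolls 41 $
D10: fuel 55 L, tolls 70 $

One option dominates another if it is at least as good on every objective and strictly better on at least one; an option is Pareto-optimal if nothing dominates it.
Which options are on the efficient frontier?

D1: not dominated (best fuel).
D2: dominated by D8 (fuel 99≤99, tolls 15≤20).
D3: dominated by D2 (fuel 99≤109, tolls 20≤30).
D4: dominated by D1 (fuel 16≤71, tolls 35≤74).
D5: dominated by D1 (fuel 16≤98, tolls 35≤79).
D6: not dominated (best tolls).
D7: dominated by D1 (fuel 16≤32, tolls 35≤44).
D8: not dominated.
D9: dominated by D1 (fuel 16≤30, tolls 35≤41).
D10: dominated by D1 (fuel 16≤55, tolls 35≤70).

D1, D6, D8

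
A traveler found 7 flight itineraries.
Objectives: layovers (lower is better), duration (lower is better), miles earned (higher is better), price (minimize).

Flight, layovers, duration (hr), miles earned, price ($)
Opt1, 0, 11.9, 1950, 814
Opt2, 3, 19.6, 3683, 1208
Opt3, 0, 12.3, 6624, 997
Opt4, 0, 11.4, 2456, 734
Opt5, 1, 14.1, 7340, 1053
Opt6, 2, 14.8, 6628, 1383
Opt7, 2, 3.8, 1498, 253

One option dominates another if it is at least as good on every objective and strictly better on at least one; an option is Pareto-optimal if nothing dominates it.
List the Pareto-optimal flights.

Opt3, Opt4, Opt5, Opt7

Opt1: dominated by Opt4 (layovers 0≤0, duration 11.4≤11.9, miles earned 2456≥1950, price 734≤814).
Opt2: dominated by Opt3 (layovers 0≤3, duration 12.3≤19.6, miles earned 6624≥3683, price 997≤1208).
Opt3: not dominated.
Opt4: not dominated.
Opt5: not dominated (best miles earned).
Opt6: dominated by Opt5 (layovers 1≤2, duration 14.1≤14.8, miles earned 7340≥6628, price 1053≤1383).
Opt7: not dominated (best duration).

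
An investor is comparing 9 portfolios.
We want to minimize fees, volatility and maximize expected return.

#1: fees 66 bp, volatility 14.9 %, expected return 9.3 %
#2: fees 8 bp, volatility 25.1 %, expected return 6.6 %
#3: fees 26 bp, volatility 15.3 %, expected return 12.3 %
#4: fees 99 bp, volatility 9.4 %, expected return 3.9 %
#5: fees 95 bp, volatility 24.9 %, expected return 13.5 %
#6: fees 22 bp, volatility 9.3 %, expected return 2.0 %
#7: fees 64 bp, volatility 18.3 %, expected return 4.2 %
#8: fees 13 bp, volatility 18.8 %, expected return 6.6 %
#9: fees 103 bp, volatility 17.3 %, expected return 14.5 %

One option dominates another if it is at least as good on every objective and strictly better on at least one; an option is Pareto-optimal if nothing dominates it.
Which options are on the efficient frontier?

#1: not dominated.
#2: not dominated (best fees).
#3: not dominated.
#4: not dominated.
#5: not dominated.
#6: not dominated (best volatility).
#7: dominated by #3 (fees 26≤64, volatility 15.3≤18.3, expected return 12.3≥4.2).
#8: not dominated.
#9: not dominated (best expected return).

#1, #2, #3, #4, #5, #6, #8, #9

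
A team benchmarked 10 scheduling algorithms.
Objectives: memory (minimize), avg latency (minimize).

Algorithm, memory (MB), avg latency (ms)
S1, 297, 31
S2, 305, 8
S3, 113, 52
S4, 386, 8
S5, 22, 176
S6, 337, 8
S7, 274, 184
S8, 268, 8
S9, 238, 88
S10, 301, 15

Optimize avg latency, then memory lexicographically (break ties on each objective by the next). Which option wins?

First minimize avg latency: best is 8, kept {S2, S4, S6, S8}.
Then minimize memory: best is 268, kept {S8}.

S8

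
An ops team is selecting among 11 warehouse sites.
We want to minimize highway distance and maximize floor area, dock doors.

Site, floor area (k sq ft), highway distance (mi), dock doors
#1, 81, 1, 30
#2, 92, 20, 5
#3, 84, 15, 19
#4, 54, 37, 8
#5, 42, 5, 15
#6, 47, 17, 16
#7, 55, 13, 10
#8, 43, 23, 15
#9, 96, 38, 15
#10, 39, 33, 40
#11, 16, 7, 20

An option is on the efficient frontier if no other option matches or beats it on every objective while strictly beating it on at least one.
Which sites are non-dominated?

#1: not dominated (best highway distance).
#2: not dominated.
#3: not dominated.
#4: dominated by #1 (floor area 81≥54, highway distance 1≤37, dock doors 30≥8).
#5: dominated by #1 (floor area 81≥42, highway distance 1≤5, dock doors 30≥15).
#6: dominated by #1 (floor area 81≥47, highway distance 1≤17, dock doors 30≥16).
#7: dominated by #1 (floor area 81≥55, highway distance 1≤13, dock doors 30≥10).
#8: dominated by #1 (floor area 81≥43, highway distance 1≤23, dock doors 30≥15).
#9: not dominated (best floor area).
#10: not dominated (best dock doors).
#11: dominated by #1 (floor area 81≥16, highway distance 1≤7, dock doors 30≥20).

#1, #2, #3, #9, #10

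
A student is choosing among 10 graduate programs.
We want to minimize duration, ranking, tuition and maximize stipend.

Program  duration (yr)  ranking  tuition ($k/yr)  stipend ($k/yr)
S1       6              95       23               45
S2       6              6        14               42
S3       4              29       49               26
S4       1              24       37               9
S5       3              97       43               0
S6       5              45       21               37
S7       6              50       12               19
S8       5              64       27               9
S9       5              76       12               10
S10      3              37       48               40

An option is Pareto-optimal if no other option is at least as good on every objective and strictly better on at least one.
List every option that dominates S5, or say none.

S4

S4: duration 1≤3, ranking 24≤97, tuition 37≤43, stipend 9≥0 — dominates S5.
Others (S1, S2, S3, S6, S7, S8, S9, S10) are each worse than S5 on at least one objective.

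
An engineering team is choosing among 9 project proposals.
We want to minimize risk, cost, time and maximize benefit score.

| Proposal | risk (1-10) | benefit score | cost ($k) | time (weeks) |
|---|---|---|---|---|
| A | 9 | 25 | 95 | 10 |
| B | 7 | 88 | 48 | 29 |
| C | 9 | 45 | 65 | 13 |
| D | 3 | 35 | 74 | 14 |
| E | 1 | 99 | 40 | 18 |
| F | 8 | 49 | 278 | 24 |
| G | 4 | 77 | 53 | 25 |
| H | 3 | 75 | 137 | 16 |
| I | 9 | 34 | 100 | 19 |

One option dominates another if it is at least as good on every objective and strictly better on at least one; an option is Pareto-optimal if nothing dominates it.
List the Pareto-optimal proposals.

A, C, D, E, H

A: not dominated (best time).
B: dominated by E (risk 1≤7, benefit score 99≥88, cost 40≤48, time 18≤29).
C: not dominated.
D: not dominated.
E: not dominated (best risk).
F: dominated by E (risk 1≤8, benefit score 99≥49, cost 40≤278, time 18≤24).
G: dominated by E (risk 1≤4, benefit score 99≥77, cost 40≤53, time 18≤25).
H: not dominated.
I: dominated by C (risk 9≤9, benefit score 45≥34, cost 65≤100, time 13≤19).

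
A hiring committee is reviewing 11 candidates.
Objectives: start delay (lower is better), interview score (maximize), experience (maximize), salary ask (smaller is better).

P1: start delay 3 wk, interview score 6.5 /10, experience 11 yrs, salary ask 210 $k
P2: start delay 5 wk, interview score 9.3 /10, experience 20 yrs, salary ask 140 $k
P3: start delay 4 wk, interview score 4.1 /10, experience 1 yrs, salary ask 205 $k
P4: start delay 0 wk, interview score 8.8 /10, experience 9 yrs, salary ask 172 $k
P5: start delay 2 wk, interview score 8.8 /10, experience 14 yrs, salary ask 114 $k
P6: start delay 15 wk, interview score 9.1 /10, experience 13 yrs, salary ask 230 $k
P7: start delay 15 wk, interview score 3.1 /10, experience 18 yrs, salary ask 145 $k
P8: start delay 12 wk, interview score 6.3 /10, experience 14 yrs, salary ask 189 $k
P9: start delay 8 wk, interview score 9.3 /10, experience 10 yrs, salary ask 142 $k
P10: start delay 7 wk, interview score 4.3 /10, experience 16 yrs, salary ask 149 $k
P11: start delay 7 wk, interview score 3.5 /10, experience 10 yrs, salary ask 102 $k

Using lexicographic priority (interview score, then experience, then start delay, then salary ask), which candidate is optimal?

First maximize interview score: best is 9.3, kept {P2, P9}.
Then maximize experience: best is 20, kept {P2}.

P2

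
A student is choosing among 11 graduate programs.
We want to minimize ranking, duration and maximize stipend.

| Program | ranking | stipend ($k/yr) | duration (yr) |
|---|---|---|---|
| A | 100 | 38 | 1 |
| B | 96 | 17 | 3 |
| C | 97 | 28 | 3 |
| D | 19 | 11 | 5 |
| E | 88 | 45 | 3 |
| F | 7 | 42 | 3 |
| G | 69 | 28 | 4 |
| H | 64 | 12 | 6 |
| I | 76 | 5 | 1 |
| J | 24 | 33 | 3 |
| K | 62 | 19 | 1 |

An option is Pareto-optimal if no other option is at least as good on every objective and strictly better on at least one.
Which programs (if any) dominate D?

F

F: ranking 7≤19, stipend 42≥11, duration 3≤5 — dominates D.
Others (A, B, C, E, G, H, I, J, K) are each worse than D on at least one objective.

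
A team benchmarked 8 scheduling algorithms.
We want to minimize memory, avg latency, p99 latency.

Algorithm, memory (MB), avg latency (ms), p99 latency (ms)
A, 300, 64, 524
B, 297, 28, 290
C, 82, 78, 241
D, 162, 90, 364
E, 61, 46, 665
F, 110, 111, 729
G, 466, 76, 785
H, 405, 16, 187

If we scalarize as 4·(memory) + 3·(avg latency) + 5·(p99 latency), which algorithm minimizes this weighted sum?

A: 4·300 + 3·64 + 5·524 = 4012
B: 4·297 + 3·28 + 5·290 = 2722
C: 4·82 + 3·78 + 5·241 = 1767
D: 4·162 + 3·90 + 5·364 = 2738
E: 4·61 + 3·46 + 5·665 = 3707
F: 4·110 + 3·111 + 5·729 = 4418
G: 4·466 + 3·76 + 5·785 = 6017
H: 4·405 + 3·16 + 5·187 = 2603
Lowest: C at 1767.

C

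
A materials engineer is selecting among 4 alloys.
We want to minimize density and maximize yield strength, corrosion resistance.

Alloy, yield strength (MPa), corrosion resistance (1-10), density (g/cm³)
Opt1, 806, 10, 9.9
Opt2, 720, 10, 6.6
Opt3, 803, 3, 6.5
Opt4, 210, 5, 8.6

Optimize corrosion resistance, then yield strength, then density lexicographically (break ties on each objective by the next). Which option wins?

Opt1

First maximize corrosion resistance: best is 10, kept {Opt1, Opt2}.
Then maximize yield strength: best is 806, kept {Opt1}.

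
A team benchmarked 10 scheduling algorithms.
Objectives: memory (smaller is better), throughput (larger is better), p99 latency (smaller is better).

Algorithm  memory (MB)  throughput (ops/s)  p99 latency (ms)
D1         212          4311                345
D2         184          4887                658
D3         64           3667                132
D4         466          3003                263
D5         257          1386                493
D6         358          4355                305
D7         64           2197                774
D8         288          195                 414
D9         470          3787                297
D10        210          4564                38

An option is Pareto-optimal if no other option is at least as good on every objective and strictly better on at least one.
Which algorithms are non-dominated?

D2, D3, D10

D1: dominated by D10 (memory 210≤212, throughput 4564≥4311, p99 latency 38≤345).
D2: not dominated (best throughput).
D3: not dominated.
D4: dominated by D3 (memory 64≤466, throughput 3667≥3003, p99 latency 132≤263).
D5: dominated by D1 (memory 212≤257, throughput 4311≥1386, p99 latency 345≤493).
D6: dominated by D10 (memory 210≤358, throughput 4564≥4355, p99 latency 38≤305).
D7: dominated by D3 (memory 64≤64, throughput 3667≥2197, p99 latency 132≤774).
D8: dominated by D1 (memory 212≤288, throughput 4311≥195, p99 latency 345≤414).
D9: dominated by D10 (memory 210≤470, throughput 4564≥3787, p99 latency 38≤297).
D10: not dominated (best p99 latency).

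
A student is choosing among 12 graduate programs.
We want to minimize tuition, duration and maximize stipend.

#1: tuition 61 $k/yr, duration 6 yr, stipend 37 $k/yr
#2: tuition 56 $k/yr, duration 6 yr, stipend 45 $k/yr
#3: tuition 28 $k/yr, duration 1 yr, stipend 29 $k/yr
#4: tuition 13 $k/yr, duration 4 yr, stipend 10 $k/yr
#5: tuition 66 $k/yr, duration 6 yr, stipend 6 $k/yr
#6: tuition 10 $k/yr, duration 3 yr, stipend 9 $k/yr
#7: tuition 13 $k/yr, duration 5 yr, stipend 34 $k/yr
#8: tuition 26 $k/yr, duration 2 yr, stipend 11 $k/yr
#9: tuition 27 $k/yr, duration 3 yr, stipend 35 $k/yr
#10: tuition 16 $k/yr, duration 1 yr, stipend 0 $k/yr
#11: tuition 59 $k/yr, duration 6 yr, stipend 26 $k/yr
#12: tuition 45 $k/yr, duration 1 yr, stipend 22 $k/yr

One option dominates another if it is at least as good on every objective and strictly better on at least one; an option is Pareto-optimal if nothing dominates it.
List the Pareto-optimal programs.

#2, #3, #4, #6, #7, #8, #9, #10

#1: dominated by #2 (tuition 56≤61, duration 6≤6, stipend 45≥37).
#2: not dominated (best stipend).
#3: not dominated.
#4: not dominated.
#5: dominated by #1 (tuition 61≤66, duration 6≤6, stipend 37≥6).
#6: not dominated (best tuition).
#7: not dominated.
#8: not dominated.
#9: not dominated.
#10: not dominated.
#11: dominated by #2 (tuition 56≤59, duration 6≤6, stipend 45≥26).
#12: dominated by #3 (tuition 28≤45, duration 1≤1, stipend 29≥22).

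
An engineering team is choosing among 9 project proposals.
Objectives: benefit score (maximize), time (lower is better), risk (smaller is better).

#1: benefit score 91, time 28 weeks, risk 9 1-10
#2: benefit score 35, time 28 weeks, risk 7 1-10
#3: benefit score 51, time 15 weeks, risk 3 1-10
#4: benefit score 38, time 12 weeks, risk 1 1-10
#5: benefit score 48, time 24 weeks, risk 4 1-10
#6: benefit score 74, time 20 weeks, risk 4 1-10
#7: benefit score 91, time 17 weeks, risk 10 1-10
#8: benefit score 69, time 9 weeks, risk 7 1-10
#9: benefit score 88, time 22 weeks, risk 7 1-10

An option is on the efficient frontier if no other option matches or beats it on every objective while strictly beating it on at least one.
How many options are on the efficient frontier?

7

#1: not dominated.
#2: dominated by #3 (benefit score 51≥35, time 15≤28, risk 3≤7).
#3: not dominated.
#4: not dominated (best risk).
#5: dominated by #3 (benefit score 51≥48, time 15≤24, risk 3≤4).
#6: not dominated.
#7: not dominated.
#8: not dominated (best time).
#9: not dominated.
Pareto-optimal: #1, #3, #4, #6, #7, #8, #9 → 7.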